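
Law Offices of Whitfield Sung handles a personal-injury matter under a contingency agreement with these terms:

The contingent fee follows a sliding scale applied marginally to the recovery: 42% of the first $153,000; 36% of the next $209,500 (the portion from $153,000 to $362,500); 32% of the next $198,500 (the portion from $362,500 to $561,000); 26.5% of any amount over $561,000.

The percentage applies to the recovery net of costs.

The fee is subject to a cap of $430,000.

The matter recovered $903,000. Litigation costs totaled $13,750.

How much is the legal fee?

$290,186.25

Fee base (net of costs): $903,000 − $13,750 = $889,250
First $153,000 at 42% = $64,260.00
Next $209,500 at 36% = $75,420.00
Next $198,500 at 32% = $63,520.00
Remaining $328,250 at 26.5% = $86,986.25
Fee: $64,260.00 + $75,420.00 + $63,520.00 + $86,986.25 = $290,186.25
$290,186.25 is under the $430,000 cap.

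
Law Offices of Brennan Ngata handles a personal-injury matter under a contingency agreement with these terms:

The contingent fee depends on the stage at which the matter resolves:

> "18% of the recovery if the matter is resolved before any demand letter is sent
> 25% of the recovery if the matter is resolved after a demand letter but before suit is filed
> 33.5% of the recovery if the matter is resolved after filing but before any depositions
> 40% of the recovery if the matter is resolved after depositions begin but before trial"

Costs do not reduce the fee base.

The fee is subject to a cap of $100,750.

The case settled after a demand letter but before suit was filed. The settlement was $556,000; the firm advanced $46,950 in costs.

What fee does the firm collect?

Fee base is the gross recovery, $556,000; costs are reimbursed separately.
The matter settled after a demand letter but before suit was filed, so the 25% rate applies.
$556,000 × 25% = $139,000.00
$139,000.00 exceeds the $100,750 cap, so the fee is capped at $100,750.00.

$100,750.00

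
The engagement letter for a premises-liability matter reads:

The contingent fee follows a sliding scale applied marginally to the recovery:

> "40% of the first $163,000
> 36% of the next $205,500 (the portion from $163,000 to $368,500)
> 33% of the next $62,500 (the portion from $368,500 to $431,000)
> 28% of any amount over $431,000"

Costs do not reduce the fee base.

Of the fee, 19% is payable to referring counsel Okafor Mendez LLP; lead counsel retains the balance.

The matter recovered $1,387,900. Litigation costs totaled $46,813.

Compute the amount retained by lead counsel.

Fee base is the gross recovery, $1,387,900; costs are reimbursed separately.
First $163,000 at 40% = $65,200.00
Next $205,500 at 36% = $73,980.00
Next $62,500 at 33% = $20,625.00
Remaining $956,900 at 28% = $267,932.00
Fee: $65,200.00 + $73,980.00 + $20,625.00 + $267,932.00 = $427,737.00
Referral share: 19% of $427,737.00 = $81,270.03; lead counsel retains $427,737.00 − $81,270.03 = $346,466.97.

$346,466.97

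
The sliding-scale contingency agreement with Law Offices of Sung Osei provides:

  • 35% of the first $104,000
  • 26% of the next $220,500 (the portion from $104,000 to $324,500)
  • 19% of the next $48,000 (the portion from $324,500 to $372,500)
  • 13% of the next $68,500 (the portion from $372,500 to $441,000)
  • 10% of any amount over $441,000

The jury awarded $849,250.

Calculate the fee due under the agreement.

$152,580.00

First $104,000 at 35% = $36,400.00
Next $220,500 at 26% = $57,330.00
Next $48,000 at 19% = $9,120.00
Next $68,500 at 13% = $8,905.00
Remaining $408,250 at 10% = $40,825.00
Fee: $36,400.00 + $57,330.00 + $9,120.00 + $8,905.00 + $40,825.00 = $152,580.00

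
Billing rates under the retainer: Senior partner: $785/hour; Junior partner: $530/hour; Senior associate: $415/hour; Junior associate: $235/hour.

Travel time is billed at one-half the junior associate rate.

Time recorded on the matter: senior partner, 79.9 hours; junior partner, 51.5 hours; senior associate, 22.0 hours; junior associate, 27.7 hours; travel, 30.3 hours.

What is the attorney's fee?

$109,216.25

Senior partner: 79.9 × $785 = $62,721.50
Junior partner: 51.5 × $530 = $27,295.00
Senior associate: 22.0 × $415 = $9,130.00
Junior associate: 27.7 × $235 = $6,509.50
Subtotal: $62,721.50 + $27,295.00 + $9,130.00 + $6,509.50 = $105,656.00
Travel: 30.3 × ($235 ÷ 2) = 30.3 × $117.50 = $3,560.25
Total: $105,656.00 + $3,560.25 = $109,216.25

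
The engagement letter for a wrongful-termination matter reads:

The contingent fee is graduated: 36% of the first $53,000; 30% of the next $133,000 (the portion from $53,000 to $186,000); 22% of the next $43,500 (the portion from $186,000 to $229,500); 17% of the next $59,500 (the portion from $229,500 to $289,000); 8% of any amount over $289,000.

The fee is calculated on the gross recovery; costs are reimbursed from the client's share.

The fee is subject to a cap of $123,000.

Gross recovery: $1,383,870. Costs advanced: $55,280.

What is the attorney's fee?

$123,000.00

Fee base is the gross recovery, $1,383,870; costs are reimbursed separately.
First $53,000 at 36% = $19,080.00
Next $133,000 at 30% = $39,900.00
Next $43,500 at 22% = $9,570.00
Next $59,500 at 17% = $10,115.00
Remaining $1,094,870 at 8% = $87,589.60
Fee: $19,080.00 + $39,900.00 + $9,570.00 + $10,115.00 + $87,589.60 = $166,254.60
$166,254.60 exceeds the $123,000 cap, so the fee is capped at $123,000.00.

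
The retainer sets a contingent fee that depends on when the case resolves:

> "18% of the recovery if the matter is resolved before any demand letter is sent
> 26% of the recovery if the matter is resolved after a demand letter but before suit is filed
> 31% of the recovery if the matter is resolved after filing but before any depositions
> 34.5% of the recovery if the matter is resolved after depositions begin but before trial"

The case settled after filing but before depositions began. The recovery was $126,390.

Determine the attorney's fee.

$39,180.90

The matter settled after filing but before depositions began, so the 31% rate applies.
$126,390 × 31% = $39,180.90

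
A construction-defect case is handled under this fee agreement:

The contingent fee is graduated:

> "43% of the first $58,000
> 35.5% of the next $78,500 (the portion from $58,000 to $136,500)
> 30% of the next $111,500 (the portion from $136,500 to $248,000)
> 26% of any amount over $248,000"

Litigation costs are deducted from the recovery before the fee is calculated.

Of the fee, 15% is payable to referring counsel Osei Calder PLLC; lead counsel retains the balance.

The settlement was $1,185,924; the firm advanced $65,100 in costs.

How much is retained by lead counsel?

$266,212.98

Fee base (net of costs): $1,185,924 − $65,100 = $1,120,824
First $58,000 at 43% = $24,940.00
Next $78,500 at 35.5% = $27,867.50
Next $111,500 at 30% = $33,450.00
Remaining $872,824 at 26% = $226,934.24
Fee: $24,940.00 + $27,867.50 + $33,450.00 + $226,934.24 = $313,191.74
Referral share: 15% of $313,191.74 = $46,978.76; lead counsel retains $313,191.74 − $46,978.76 = $266,212.98.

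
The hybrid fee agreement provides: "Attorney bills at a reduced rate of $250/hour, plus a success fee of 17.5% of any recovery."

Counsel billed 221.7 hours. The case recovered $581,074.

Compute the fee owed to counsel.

Hourly: 221.7 × $250 = $55,425.00
Success fee: 17.5% of $581,074 = $101,687.95
Total: $55,425.00 + $101,687.95 = $157,112.95

$157,112.95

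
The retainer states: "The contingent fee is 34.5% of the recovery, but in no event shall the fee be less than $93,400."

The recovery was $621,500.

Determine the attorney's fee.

34.5% of $621,500 = $214,417.50
That exceeds the $93,400 minimum.

$214,417.50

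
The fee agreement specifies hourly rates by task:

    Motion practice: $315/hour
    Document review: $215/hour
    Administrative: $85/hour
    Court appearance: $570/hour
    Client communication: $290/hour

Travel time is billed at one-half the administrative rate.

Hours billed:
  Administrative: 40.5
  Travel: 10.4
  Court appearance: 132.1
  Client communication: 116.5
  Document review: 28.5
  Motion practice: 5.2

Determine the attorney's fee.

Motion practice: 5.2 × $315 = $1,638.00
Document review: 28.5 × $215 = $6,127.50
Administrative: 40.5 × $85 = $3,442.50
Court appearance: 132.1 × $570 = $75,297.00
Client communication: 116.5 × $290 = $33,785.00
Subtotal: $1,638.00 + $6,127.50 + $3,442.50 + $75,297.00 + $33,785.00 = $120,290.00
Travel: 10.4 × ($85 ÷ 2) = 10.4 × $42.50 = $442.00
Total: $120,290.00 + $442.00 = $120,732.00

$120,732.00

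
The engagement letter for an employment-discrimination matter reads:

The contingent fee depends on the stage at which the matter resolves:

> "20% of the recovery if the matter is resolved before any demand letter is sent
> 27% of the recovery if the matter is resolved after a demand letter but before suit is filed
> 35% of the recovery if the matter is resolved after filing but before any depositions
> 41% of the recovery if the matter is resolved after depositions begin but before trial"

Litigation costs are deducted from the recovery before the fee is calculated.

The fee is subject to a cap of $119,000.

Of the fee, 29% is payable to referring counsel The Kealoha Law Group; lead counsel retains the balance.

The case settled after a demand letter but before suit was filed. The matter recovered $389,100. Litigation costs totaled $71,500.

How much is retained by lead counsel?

Fee base (net of costs): $389,100 − $71,500 = $317,600
The matter settled after a demand letter but before suit was filed, so the 27% rate applies.
$317,600 × 27% = $85,752.00
$85,752.00 is under the $119,000 cap.
Referral share: 29% of $85,752.00 = $24,868.08; lead counsel retains $85,752.00 − $24,868.08 = $60,883.92.

$60,883.92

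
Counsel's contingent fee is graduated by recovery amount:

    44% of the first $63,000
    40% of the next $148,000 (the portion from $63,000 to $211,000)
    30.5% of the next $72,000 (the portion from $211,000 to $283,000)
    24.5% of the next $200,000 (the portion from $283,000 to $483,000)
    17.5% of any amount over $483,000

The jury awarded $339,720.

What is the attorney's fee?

First $63,000 at 44% = $27,720.00
Next $148,000 at 40% = $59,200.00
Next $72,000 at 30.5% = $21,960.00
Remaining $56,720 at 24.5% = $13,896.40
Fee: $27,720.00 + $59,200.00 + $21,960.00 + $13,896.40 = $122,776.40

$122,776.40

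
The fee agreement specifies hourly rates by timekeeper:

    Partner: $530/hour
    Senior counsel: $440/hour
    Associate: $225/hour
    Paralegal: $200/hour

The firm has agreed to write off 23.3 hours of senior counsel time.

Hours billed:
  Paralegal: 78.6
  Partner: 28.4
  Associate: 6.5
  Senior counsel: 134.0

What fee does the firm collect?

Partner: 28.4 × $530 = $15,052.00
Senior counsel: 134.0 × $440 = $58,960.00
Associate: 6.5 × $225 = $1,462.50
Paralegal: 78.6 × $200 = $15,720.00
Subtotal: $91,194.50
Write-off: 23.3 × $440 = $10,252.00
Total: $91,194.50 − $10,252.00 = $80,942.50

$80,942.50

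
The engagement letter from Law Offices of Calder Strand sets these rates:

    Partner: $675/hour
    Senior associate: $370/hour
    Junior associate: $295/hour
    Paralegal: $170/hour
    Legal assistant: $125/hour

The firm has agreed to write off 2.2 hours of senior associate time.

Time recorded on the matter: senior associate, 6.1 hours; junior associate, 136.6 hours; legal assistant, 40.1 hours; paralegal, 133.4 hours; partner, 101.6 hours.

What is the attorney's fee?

Partner: 101.6 × $675 = $68,580.00
Senior associate: 6.1 × $370 = $2,257.00
Junior associate: 136.6 × $295 = $40,297.00
Paralegal: 133.4 × $170 = $22,678.00
Legal assistant: 40.1 × $125 = $5,012.50
Subtotal: $138,824.50
Write-off: 2.2 × $370 = $814.00
Total: $138,824.50 − $814.00 = $138,010.50

$138,010.50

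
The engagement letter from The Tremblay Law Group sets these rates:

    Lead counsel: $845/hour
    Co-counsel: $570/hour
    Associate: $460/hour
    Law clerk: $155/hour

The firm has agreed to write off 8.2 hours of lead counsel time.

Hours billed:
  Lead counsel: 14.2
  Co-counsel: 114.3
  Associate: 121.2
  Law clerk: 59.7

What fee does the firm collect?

Lead counsel: 14.2 × $845 = $11,999.00
Co-counsel: 114.3 × $570 = $65,151.00
Associate: 121.2 × $460 = $55,752.00
Law clerk: 59.7 × $155 = $9,253.50
Subtotal: $142,155.50
Write-off: 8.2 × $845 = $6,929.00
Total: $142,155.50 − $6,929.00 = $135,226.50

$135,226.50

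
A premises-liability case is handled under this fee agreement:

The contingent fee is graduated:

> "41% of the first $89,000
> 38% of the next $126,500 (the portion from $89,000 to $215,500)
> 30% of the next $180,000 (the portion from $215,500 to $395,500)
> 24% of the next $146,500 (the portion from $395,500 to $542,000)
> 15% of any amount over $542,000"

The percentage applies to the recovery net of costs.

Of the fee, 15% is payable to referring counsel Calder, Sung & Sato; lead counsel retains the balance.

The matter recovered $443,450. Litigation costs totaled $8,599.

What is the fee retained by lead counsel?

$125,803.60

Fee base (net of costs): $443,450 − $8,599 = $434,851
First $89,000 at 41% = $36,490.00
Next $126,500 at 38% = $48,070.00
Next $180,000 at 30% = $54,000.00
Remaining $39,351 at 24% = $9,444.24
Fee: $36,490.00 + $48,070.00 + $54,000.00 + $9,444.24 = $148,004.24
Referral share: 15% of $148,004.24 = $22,200.64; lead counsel retains $148,004.24 − $22,200.64 = $125,803.60.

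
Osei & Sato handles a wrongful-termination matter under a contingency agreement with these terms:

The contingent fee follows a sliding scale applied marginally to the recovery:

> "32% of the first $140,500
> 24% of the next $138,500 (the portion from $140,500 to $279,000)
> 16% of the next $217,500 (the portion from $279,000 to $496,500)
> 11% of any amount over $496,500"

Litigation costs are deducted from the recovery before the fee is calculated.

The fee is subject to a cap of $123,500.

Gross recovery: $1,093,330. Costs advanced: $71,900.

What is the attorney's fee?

Fee base (net of costs): $1,093,330 − $71,900 = $1,021,430
First $140,500 at 32% = $44,960.00
Next $138,500 at 24% = $33,240.00
Next $217,500 at 16% = $34,800.00
Remaining $524,930 at 11% = $57,742.30
Fee: $44,960.00 + $33,240.00 + $34,800.00 + $57,742.30 = $170,742.30
$170,742.30 exceeds the $123,500 cap, so the fee is capped at $123,500.00.

$123,500.00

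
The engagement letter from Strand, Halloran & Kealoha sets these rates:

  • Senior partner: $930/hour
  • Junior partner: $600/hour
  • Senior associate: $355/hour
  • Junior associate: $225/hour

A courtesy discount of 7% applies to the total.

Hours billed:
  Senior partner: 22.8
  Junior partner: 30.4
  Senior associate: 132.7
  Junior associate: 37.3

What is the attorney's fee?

$88,298.85

Senior partner: 22.8 × $930 = $21,204.00
Junior partner: 30.4 × $600 = $18,240.00
Senior associate: 132.7 × $355 = $47,108.50
Junior associate: 37.3 × $225 = $8,392.50
Subtotal: $94,945.00
Less 7% discount: −$6,646.15
Total: $94,945.00 − $6,646.15 = $88,298.85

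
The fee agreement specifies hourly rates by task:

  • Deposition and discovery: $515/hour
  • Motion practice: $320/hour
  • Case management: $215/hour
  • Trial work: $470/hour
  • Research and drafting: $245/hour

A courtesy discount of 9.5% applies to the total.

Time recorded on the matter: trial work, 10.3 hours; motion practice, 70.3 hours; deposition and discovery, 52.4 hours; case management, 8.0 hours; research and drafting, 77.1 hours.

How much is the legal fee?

$67,813.91

Deposition and discovery: 52.4 × $515 = $26,986.00
Motion practice: 70.3 × $320 = $22,496.00
Case management: 8.0 × $215 = $1,720.00
Trial work: 10.3 × $470 = $4,841.00
Research and drafting: 77.1 × $245 = $18,889.50
Subtotal: $74,932.50
Less 9.5% discount: −$7,118.59
Total: $74,932.50 − $7,118.59 = $67,813.91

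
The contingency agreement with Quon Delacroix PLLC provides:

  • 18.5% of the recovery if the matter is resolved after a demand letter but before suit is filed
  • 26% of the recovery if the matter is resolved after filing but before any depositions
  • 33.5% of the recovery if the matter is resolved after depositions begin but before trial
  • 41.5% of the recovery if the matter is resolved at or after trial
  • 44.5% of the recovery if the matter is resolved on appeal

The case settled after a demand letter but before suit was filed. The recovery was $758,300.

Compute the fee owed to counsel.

$140,285.50

The matter settled after a demand letter but before suit was filed, so the 18.5% rate applies.
$758,300 × 18.5% = $140,285.50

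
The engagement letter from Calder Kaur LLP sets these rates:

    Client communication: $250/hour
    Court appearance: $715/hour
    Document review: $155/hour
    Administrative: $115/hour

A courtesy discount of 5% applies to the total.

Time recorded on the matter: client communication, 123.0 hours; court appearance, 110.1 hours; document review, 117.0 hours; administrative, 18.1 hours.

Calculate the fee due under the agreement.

$123,203.60

Client communication: 123.0 × $250 = $30,750.00
Court appearance: 110.1 × $715 = $78,721.50
Document review: 117.0 × $155 = $18,135.00
Administrative: 18.1 × $115 = $2,081.50
Subtotal: $129,688.00
Less 5% discount: −$6,484.40
Total: $129,688.00 − $6,484.40 = $123,203.60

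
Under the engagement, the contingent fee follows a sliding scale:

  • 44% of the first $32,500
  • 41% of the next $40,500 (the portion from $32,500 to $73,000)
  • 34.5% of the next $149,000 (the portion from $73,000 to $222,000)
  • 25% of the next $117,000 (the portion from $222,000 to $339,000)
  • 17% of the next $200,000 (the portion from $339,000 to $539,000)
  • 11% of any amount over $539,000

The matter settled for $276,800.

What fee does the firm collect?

$96,010.00

First $32,500 at 44% = $14,300.00
Next $40,500 at 41% = $16,605.00
Next $149,000 at 34.5% = $51,405.00
Remaining $54,800 at 25% = $13,700.00
Fee: $14,300.00 + $16,605.00 + $51,405.00 + $13,700.00 = $96,010.00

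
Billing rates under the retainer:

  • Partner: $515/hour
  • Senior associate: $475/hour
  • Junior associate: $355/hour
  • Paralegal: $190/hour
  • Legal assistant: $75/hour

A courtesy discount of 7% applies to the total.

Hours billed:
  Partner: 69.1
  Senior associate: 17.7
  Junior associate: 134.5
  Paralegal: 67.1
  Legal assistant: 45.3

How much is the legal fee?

Partner: 69.1 × $515 = $35,586.50
Senior associate: 17.7 × $475 = $8,407.50
Junior associate: 134.5 × $355 = $47,747.50
Paralegal: 67.1 × $190 = $12,749.00
Legal assistant: 45.3 × $75 = $3,397.50
Subtotal: $107,888.00
Less 7% discount: −$7,552.16
Total: $107,888.00 − $7,552.16 = $100,335.84

$100,335.84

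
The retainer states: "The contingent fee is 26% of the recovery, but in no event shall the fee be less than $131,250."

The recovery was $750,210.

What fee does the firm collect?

$195,054.60

26% of $750,210 = $195,054.60
That exceeds the $131,250 minimum.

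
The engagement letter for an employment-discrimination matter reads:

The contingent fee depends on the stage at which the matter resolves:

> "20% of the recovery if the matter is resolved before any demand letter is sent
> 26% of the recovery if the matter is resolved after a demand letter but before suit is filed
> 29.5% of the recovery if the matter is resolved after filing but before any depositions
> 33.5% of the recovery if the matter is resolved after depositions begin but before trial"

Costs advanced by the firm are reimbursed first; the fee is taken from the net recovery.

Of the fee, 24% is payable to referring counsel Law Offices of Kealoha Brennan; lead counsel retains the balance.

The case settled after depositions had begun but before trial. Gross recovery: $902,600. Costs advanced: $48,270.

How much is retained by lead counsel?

$217,512.42

Fee base (net of costs): $902,600 − $48,270 = $854,330
The matter settled after depositions had begun but before trial, so the 33.5% rate applies.
$854,330 × 33.5% = $286,200.55
Referral share: 24% of $286,200.55 = $68,688.13; lead counsel retains $286,200.55 − $68,688.13 = $217,512.42.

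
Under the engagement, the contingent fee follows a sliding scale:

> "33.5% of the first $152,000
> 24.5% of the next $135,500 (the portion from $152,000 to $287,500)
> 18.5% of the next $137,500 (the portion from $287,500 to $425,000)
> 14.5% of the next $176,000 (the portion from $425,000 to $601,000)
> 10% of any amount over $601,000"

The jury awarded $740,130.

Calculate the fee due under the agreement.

$148,988.00

First $152,000 at 33.5% = $50,920.00
Next $135,500 at 24.5% = $33,197.50
Next $137,500 at 18.5% = $25,437.50
Next $176,000 at 14.5% = $25,520.00
Remaining $139,130 at 10% = $13,913.00
Fee: $50,920.00 + $33,197.50 + $25,437.50 + $25,520.00 + $13,913.00 = $148,988.00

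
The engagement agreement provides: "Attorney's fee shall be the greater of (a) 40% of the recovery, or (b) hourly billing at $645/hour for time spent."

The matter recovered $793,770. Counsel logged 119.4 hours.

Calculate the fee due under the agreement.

(a) 40% of $793,770 = $317,508.00
(b) 119.4 × $645 = $77,013.00
The greater is (a): $317,508.00.

$317,508.00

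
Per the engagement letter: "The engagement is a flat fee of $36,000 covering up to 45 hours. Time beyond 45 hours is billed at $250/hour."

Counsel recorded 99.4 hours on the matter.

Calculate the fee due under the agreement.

$49,600.00

Flat fee: $36,000.00
Excess hours: 99.4 − 45 = 54.4
Overrun: 54.4 × $250 = $13,600.00
Total: $36,000.00 + $13,600.00 = $49,600.00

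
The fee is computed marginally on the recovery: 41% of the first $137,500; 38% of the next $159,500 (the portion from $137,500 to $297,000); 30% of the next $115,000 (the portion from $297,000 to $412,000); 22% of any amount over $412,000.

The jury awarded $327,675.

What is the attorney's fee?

$126,187.50

First $137,500 at 41% = $56,375.00
Next $159,500 at 38% = $60,610.00
Remaining $30,675 at 30% = $9,202.50
Fee: $56,375.00 + $60,610.00 + $9,202.50 = $126,187.50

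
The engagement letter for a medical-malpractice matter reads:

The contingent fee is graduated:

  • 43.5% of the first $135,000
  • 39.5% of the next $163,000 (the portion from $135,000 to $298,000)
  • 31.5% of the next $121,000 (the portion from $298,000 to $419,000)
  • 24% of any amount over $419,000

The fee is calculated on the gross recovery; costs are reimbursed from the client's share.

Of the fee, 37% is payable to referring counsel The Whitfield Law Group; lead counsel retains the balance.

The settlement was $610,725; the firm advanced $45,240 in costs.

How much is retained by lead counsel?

Fee base is the gross recovery, $610,725; costs are reimbursed separately.
First $135,000 at 43.5% = $58,725.00
Next $163,000 at 39.5% = $64,385.00
Next $121,000 at 31.5% = $38,115.00
Remaining $191,725 at 24% = $46,014.00
Fee: $58,725.00 + $64,385.00 + $38,115.00 + $46,014.00 = $207,239.00
Referral share: 37% of $207,239.00 = $76,678.43; lead counsel retains $207,239.00 − $76,678.43 = $130,560.57.

$130,560.57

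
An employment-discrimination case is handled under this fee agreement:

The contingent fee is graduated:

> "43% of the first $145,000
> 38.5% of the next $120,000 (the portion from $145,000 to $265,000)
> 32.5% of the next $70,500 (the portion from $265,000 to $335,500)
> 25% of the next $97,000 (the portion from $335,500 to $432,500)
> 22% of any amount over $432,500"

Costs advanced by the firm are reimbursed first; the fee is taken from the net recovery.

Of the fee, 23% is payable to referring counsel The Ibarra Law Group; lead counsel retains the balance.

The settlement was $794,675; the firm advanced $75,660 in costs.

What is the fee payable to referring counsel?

$50,311.53

Fee base (net of costs): $794,675 − $75,660 = $719,015
First $145,000 at 43% = $62,350.00
Next $120,000 at 38.5% = $46,200.00
Next $70,500 at 32.5% = $22,912.50
Next $97,000 at 25% = $24,250.00
Remaining $286,515 at 22% = $63,033.30
Fee: $62,350.00 + $46,200.00 + $22,912.50 + $24,250.00 + $63,033.30 = $218,745.80
Referral share: 23% of $218,745.80 = $50,311.53; lead counsel retains $218,745.80 − $50,311.53 = $168,434.27.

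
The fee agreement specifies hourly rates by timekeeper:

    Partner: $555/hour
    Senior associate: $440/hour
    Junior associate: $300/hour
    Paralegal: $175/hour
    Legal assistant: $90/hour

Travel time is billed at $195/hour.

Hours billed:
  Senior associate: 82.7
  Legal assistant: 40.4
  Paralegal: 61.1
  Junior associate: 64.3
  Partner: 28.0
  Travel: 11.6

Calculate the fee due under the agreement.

$87,808.50

Partner: 28.0 × $555 = $15,540.00
Senior associate: 82.7 × $440 = $36,388.00
Junior associate: 64.3 × $300 = $19,290.00
Paralegal: 61.1 × $175 = $10,692.50
Legal assistant: 40.4 × $90 = $3,636.00
Subtotal: $15,540.00 + $36,388.00 + $19,290.00 + $10,692.50 + $3,636.00 = $85,546.50
Travel: 11.6 × $195 = $2,262.00
Total: $85,546.50 + $2,262.00 = $87,808.50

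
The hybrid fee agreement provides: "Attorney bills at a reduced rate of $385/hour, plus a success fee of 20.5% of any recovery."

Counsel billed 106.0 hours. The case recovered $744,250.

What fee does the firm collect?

Hourly: 106.0 × $385 = $40,810.00
Success fee: 20.5% of $744,250 = $152,571.25
Total: $40,810.00 + $152,571.25 = $193,381.25

$193,381.25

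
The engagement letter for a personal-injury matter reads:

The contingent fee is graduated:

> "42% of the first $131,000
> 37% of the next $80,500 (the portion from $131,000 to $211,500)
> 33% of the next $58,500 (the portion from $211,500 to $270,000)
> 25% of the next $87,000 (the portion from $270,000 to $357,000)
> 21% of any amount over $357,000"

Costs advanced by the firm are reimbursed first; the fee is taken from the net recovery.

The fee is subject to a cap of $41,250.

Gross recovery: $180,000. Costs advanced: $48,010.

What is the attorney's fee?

Fee base (net of costs): $180,000 − $48,010 = $131,990
First $131,000 at 42% = $55,020.00
Remaining $990 at 37% = $366.30
Fee: $55,020.00 + $366.30 = $55,386.30
$55,386.30 exceeds the $41,250 cap, so the fee is capped at $41,250.00.

$41,250.00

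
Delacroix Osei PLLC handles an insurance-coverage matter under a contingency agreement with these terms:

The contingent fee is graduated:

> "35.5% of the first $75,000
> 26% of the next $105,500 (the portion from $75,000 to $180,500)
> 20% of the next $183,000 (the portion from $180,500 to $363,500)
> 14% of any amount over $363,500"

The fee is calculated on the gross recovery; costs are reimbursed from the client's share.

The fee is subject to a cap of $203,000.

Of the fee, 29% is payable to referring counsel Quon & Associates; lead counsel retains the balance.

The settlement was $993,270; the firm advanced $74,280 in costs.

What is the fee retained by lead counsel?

$126,964.19

Fee base is the gross recovery, $993,270; costs are reimbursed separately.
First $75,000 at 35.5% = $26,625.00
Next $105,500 at 26% = $27,430.00
Next $183,000 at 20% = $36,600.00
Remaining $629,770 at 14% = $88,167.80
Fee: $26,625.00 + $27,430.00 + $36,600.00 + $88,167.80 = $178,822.80
$178,822.80 is under the $203,000 cap.
Referral share: 29% of $178,822.80 = $51,858.61; lead counsel retains $178,822.80 − $51,858.61 = $126,964.19.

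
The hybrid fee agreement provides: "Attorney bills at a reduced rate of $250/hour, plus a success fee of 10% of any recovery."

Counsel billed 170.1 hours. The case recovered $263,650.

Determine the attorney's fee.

Hourly: 170.1 × $250 = $42,525.00
Success fee: 10% of $263,650 = $26,365.00
Total: $42,525.00 + $26,365.00 = $68,890.00

$68,890.00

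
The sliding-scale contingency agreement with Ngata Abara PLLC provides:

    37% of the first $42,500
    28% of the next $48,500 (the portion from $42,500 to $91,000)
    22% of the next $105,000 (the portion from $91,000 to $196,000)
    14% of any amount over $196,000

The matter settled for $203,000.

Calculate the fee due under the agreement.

$53,385.00

First $42,500 at 37% = $15,725.00
Next $48,500 at 28% = $13,580.00
Next $105,000 at 22% = $23,100.00
Remaining $7,000 at 14% = $980.00
Fee: $15,725.00 + $13,580.00 + $23,100.00 + $980.00 = $53,385.00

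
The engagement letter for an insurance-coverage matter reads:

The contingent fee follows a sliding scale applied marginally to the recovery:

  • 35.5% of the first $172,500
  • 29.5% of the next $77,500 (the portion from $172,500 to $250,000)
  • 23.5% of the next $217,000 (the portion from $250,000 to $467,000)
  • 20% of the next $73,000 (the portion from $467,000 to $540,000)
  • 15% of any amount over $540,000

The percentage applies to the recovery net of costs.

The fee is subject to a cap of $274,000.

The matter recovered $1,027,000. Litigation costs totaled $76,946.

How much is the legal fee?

Fee base (net of costs): $1,027,000 − $76,946 = $950,054
First $172,500 at 35.5% = $61,237.50
Next $77,500 at 29.5% = $22,862.50
Next $217,000 at 23.5% = $50,995.00
Next $73,000 at 20% = $14,600.00
Remaining $410,054 at 15% = $61,508.10
Fee: $61,237.50 + $22,862.50 + $50,995.00 + $14,600.00 + $61,508.10 = $211,203.10
$211,203.10 is under the $274,000 cap.

$211,203.10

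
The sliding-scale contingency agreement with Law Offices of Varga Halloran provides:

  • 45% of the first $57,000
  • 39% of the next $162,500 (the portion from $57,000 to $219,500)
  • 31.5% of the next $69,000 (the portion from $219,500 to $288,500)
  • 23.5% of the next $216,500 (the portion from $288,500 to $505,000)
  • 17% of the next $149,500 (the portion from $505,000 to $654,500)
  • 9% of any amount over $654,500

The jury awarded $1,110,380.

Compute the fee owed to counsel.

$228,081.70

First $57,000 at 45% = $25,650.00
Next $162,500 at 39% = $63,375.00
Next $69,000 at 31.5% = $21,735.00
Next $216,500 at 23.5% = $50,877.50
Next $149,500 at 17% = $25,415.00
Remaining $455,880 at 9% = $41,029.20
Fee: $25,650.00 + $63,375.00 + $21,735.00 + $50,877.50 + $25,415.00 + $41,029.20 = $228,081.70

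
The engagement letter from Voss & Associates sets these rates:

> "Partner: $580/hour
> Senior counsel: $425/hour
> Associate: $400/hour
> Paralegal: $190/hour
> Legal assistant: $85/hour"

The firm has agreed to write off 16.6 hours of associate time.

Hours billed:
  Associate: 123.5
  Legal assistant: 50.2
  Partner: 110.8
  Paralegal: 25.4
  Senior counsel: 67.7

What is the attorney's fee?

$144,889.50

Partner: 110.8 × $580 = $64,264.00
Senior counsel: 67.7 × $425 = $28,772.50
Associate: 123.5 × $400 = $49,400.00
Paralegal: 25.4 × $190 = $4,826.00
Legal assistant: 50.2 × $85 = $4,267.00
Subtotal: $151,529.50
Write-off: 16.6 × $400 = $6,640.00
Total: $151,529.50 − $6,640.00 = $144,889.50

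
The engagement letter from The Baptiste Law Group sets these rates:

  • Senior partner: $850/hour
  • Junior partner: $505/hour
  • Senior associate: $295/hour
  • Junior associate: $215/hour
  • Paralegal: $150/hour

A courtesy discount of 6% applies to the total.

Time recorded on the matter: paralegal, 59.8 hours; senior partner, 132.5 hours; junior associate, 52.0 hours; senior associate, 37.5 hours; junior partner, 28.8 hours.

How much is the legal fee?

$148,878.61

Senior partner: 132.5 × $850 = $112,625.00
Junior partner: 28.8 × $505 = $14,544.00
Senior associate: 37.5 × $295 = $11,062.50
Junior associate: 52.0 × $215 = $11,180.00
Paralegal: 59.8 × $150 = $8,970.00
Subtotal: $158,381.50
Less 6% discount: −$9,502.89
Total: $158,381.50 − $9,502.89 = $148,878.61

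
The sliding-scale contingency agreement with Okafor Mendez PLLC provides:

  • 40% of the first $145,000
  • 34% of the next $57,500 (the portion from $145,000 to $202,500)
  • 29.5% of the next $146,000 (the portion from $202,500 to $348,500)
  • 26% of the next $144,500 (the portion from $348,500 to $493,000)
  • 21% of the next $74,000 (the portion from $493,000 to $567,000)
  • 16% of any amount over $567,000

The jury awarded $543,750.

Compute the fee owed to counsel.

$168,847.50

First $145,000 at 40% = $58,000.00
Next $57,500 at 34% = $19,550.00
Next $146,000 at 29.5% = $43,070.00
Next $144,500 at 26% = $37,570.00
Remaining $50,750 at 21% = $10,657.50
Fee: $58,000.00 + $19,550.00 + $43,070.00 + $37,570.00 + $10,657.50 = $168,847.50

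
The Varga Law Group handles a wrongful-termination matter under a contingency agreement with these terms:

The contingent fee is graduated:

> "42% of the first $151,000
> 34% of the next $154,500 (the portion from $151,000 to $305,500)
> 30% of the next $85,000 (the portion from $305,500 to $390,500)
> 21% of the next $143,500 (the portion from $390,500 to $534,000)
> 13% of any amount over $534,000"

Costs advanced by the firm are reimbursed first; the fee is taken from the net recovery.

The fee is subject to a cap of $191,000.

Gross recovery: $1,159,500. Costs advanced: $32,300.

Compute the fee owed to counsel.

$191,000.00

Fee base (net of costs): $1,159,500 − $32,300 = $1,127,200
First $151,000 at 42% = $63,420.00
Next $154,500 at 34% = $52,530.00
Next $85,000 at 30% = $25,500.00
Next $143,500 at 21% = $30,135.00
Remaining $593,200 at 13% = $77,116.00
Fee: $63,420.00 + $52,530.00 + $25,500.00 + $30,135.00 + $77,116.00 = $248,701.00
$248,701.00 exceeds the $191,000 cap, so the fee is capped at $191,000.00.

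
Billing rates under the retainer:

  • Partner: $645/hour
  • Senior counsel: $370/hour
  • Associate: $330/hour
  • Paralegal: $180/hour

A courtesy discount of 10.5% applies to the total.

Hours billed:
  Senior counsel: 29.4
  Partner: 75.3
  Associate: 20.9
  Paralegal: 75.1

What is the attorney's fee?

Partner: 75.3 × $645 = $48,568.50
Senior counsel: 29.4 × $370 = $10,878.00
Associate: 20.9 × $330 = $6,897.00
Paralegal: 75.1 × $180 = $13,518.00
Subtotal: $79,861.50
Less 10.5% discount: −$8,385.46
Total: $79,861.50 − $8,385.46 = $71,476.04

$71,476.04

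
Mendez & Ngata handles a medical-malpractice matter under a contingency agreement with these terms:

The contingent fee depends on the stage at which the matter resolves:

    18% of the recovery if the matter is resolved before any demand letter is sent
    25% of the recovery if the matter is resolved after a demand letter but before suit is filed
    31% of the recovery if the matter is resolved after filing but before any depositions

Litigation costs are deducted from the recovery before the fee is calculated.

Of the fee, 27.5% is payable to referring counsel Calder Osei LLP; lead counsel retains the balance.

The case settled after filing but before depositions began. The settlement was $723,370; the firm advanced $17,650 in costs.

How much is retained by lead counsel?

$158,610.57

Fee base (net of costs): $723,370 − $17,650 = $705,720
The matter settled after filing but before depositions began, so the 31% rate applies.
$705,720 × 31% = $218,773.20
Referral share: 27.5% of $218,773.20 = $60,162.63; lead counsel retains $218,773.20 − $60,162.63 = $158,610.57.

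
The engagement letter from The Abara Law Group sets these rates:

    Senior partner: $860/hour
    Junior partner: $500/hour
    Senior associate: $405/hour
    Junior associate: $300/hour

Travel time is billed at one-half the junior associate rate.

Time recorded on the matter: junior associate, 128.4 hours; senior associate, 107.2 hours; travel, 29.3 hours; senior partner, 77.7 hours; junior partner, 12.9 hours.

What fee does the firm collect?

$159,603.00

Senior partner: 77.7 × $860 = $66,822.00
Junior partner: 12.9 × $500 = $6,450.00
Senior associate: 107.2 × $405 = $43,416.00
Junior associate: 128.4 × $300 = $38,520.00
Subtotal: $66,822.00 + $6,450.00 + $43,416.00 + $38,520.00 = $155,208.00
Travel: 29.3 × ($300 ÷ 2) = 29.3 × $150.00 = $4,395.00
Total: $155,208.00 + $4,395.00 = $159,603.00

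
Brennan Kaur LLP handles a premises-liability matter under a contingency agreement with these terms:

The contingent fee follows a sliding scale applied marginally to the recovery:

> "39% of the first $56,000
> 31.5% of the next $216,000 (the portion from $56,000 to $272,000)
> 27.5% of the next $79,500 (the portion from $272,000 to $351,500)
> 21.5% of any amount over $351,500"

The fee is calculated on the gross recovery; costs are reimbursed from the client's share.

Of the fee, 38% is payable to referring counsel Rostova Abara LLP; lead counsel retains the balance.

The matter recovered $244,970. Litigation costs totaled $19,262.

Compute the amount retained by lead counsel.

Fee base is the gross recovery, $244,970; costs are reimbursed separately.
First $56,000 at 39% = $21,840.00
Remaining $188,970 at 31.5% = $59,525.55
Fee: $21,840.00 + $59,525.55 = $81,365.55
Referral share: 38% of $81,365.55 = $30,918.91; lead counsel retains $81,365.55 − $30,918.91 = $50,446.64.

$50,446.64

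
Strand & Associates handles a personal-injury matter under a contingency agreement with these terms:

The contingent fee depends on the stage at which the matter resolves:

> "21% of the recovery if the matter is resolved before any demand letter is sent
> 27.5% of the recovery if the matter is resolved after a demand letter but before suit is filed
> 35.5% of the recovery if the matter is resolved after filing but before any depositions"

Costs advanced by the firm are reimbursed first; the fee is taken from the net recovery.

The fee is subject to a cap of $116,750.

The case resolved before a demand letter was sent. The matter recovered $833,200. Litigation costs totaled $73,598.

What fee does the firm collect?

Fee base (net of costs): $833,200 − $73,598 = $759,602
The matter resolved before a demand letter was sent, so the 21% rate applies.
$759,602 × 21% = $159,516.42
$159,516.42 exceeds the $116,750 cap, so the fee is capped at $116,750.00.

$116,750.00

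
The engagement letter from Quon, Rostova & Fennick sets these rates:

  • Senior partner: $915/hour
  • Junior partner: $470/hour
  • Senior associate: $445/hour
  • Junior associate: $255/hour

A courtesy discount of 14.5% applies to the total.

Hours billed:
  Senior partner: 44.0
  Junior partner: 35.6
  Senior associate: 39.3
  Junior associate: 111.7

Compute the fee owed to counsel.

$88,034.22

Senior partner: 44.0 × $915 = $40,260.00
Junior partner: 35.6 × $470 = $16,732.00
Senior associate: 39.3 × $445 = $17,488.50
Junior associate: 111.7 × $255 = $28,483.50
Subtotal: $102,964.00
Less 14.5% discount: −$14,929.78
Total: $102,964.00 − $14,929.78 = $88,034.22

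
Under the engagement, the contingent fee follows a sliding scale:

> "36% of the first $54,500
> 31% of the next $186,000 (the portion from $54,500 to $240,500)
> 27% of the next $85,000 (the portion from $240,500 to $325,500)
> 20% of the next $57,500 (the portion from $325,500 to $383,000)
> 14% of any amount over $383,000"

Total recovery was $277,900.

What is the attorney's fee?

First $54,500 at 36% = $19,620.00
Next $186,000 at 31% = $57,660.00
Remaining $37,400 at 27% = $10,098.00
Fee: $19,620.00 + $57,660.00 + $10,098.00 = $87,378.00

$87,378.00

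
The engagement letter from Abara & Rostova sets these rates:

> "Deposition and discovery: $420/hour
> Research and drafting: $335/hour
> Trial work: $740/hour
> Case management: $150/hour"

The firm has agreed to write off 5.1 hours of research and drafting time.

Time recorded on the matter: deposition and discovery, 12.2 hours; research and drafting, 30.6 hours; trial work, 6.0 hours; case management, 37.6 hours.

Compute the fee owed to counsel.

Deposition and discovery: 12.2 × $420 = $5,124.00
Research and drafting: 30.6 × $335 = $10,251.00
Trial work: 6.0 × $740 = $4,440.00
Case management: 37.6 × $150 = $5,640.00
Subtotal: $25,455.00
Write-off: 5.1 × $335 = $1,708.50
Total: $25,455.00 − $1,708.50 = $23,746.50

$23,746.50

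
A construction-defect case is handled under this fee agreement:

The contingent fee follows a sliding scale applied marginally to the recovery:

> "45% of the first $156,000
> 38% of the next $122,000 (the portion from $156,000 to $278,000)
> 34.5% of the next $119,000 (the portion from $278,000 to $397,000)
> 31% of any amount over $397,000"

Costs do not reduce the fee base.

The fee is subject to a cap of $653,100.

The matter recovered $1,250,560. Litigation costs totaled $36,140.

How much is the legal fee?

$422,218.60

Fee base is the gross recovery, $1,250,560; costs are reimbursed separately.
First $156,000 at 45% = $70,200.00
Next $122,000 at 38% = $46,360.00
Next $119,000 at 34.5% = $41,055.00
Remaining $853,560 at 31% = $264,603.60
Fee: $70,200.00 + $46,360.00 + $41,055.00 + $264,603.60 = $422,218.60
$422,218.60 is under the $653,100 cap.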